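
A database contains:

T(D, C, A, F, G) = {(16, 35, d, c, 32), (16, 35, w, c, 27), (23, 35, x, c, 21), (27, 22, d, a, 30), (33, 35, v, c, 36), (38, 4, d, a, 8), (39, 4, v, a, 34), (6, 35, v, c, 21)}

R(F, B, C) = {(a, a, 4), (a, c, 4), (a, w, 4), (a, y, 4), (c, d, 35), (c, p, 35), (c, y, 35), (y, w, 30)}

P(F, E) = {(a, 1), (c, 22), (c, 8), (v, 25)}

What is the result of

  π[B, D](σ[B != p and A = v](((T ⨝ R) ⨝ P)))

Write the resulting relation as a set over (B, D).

T ⋈ R (natural join on C, F): {(16, 35, d, c, 32, d), (16, 35, d, c, 32, p), (16, 35, d, c, 32, y), (16, 35, w, c, 27, d), (16, 35, w, c, 27, p), (16, 35, w, c, 27, y), (23, 35, x, c, 21, d), (23, 35, x, c, 21, p), (23, 35, x, c, 21, y), (33, 35, v, c, 36, d), (33, 35, v, c, 36, p), (33, 35, v, c, 36, y), (38, 4, d, a, 8, a), (38, 4, d, a, 8, c), (38, 4, d, a, 8, w), (38, 4, d, a, 8, y), (39, 4, v, a, 34, a), (39, 4, v, a, 34, c), (39, 4, v, a, 34, w), (39, 4, v, a, 34, y), (6, 35, v, c, 21, d), (6, 35, v, c, 21, p), (6, 35, v, c, 21, y)}
(T ⨝ R) ⋈ P (natural join on F): {(16, 35, d, c, 32, d, 22), (16, 35, d, c, 32, d, 8), (16, 35, d, c, 32, p, 22), (16, 35, d, c, 32, p, 8), (16, 35, d, c, 32, y, 22), (16, 35, d, c, 32, y, 8), (16, 35, w, c, 27, d, 22), (16, 35, w, c, 27, d, 8), (16, 35, w, c, 27, p, 22), (16, 35, w, c, 27, p, 8), (16, 35, w, c, 27, y, 22), (16, 35, w, c, 27, y, 8), (23, 35, x, c, 21, d, 22), (23, 35, x, c, 21, d, 8), (23, 35, x, c, 21, p, 22), (23, 35, x, c, 21, p, 8), (23, 35, x, c, 21, y, 22), (23, 35, x, c, 21, y, 8), (33, 35, v, c, 36, d, 22), (33, 35, v, c, 36, d, 8), (33, 35, v, c, 36, p, 22), (33, 35, v, c, 36, p, 8), (33, 35, v, c, 36, y, 22), (33, 35, v, c, 36, y, 8), (38, 4, d, a, 8, a, 1), (38, 4, d, a, 8, c, 1), (38, 4, d, a, 8, w, 1), (38, 4, d, a, 8, y, 1), (39, 4, v, a, 34, a, 1), (39, 4, v, a, 34, c, 1), (39, 4, v, a, 34, w, 1), (39, 4, v, a, 34, y, 1), (6, 35, v, c, 21, d, 22), (6, 35, v, c, 21, d, 8), (6, 35, v, c, 21, p, 22), (6, 35, v, c, 21, p, 8), (6, 35, v, c, 21, y, 22), (6, 35, v, c, 21, y, 8)}
Filtering on B != p and A = v leaves {(33, 35, v, c, 36, d, 22), (33, 35, v, c, 36, d, 8), (33, 35, v, c, 36, y, 22), (33, 35, v, c, 36, y, 8), (39, 4, v, a, 34, a, 1), (39, 4, v, a, 34, c, 1), (39, 4, v, a, 34, w, 1), (39, 4, v, a, 34, y, 1), (6, 35, v, c, 21, d, 22), (6, 35, v, c, 21, d, 8), (6, 35, v, c, 21, y, 22), (6, 35, v, c, 21, y, 8)}.
Projecting to B, D (4 duplicate(s) eliminated): {(a, 39), (c, 39), (d, 33), (d, 6), (w, 39), (y, 33), (y, 39), (y, 6)}

{(a, 39), (c, 39), (d, 33), (d, 6), (w, 39), (y, 33), (y, 39), (y, 6)}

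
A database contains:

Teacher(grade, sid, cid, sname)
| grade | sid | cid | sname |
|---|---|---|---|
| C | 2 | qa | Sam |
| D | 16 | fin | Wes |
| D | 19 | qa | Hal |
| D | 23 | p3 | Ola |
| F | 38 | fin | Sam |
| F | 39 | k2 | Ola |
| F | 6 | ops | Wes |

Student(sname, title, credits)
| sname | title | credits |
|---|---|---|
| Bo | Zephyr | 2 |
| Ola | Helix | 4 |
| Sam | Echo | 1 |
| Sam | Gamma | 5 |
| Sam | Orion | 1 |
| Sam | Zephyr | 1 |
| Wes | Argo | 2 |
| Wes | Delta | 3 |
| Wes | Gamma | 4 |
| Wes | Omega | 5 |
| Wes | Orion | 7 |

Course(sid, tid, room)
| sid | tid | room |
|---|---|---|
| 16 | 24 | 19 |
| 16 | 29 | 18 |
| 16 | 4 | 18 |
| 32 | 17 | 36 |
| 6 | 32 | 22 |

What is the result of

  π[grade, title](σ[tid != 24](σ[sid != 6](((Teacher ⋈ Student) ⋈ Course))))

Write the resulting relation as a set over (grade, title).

Natural join on sname: {(C, 2, qa, Sam, Echo, 1), (C, 2, qa, Sam, Gamma, 5), (C, 2, qa, Sam, Orion, 1), (C, 2, qa, Sam, Zephyr, 1), (D, 16, fin, Wes, Argo, 2), (D, 16, fin, Wes, Delta, 3), (D, 16, fin, Wes, Gamma, 4), (D, 16, fin, Wes, Omega, 5), (D, 16, fin, Wes, Orion, 7), (D, 23, p3, Ola, Helix, 4), (F, 38, fin, Sam, Echo, 1), (F, 38, fin, Sam, Gamma, 5), (F, 38, fin, Sam, Orion, 1), (F, 38, fin, Sam, Zephyr, 1), (F, 39, k2, Ola, Helix, 4), (F, 6, ops, Wes, Argo, 2), (F, 6, ops, Wes, Delta, 3), (F, 6, ops, Wes, Gamma, 4), (F, 6, ops, Wes, Omega, 5), (F, 6, ops, Wes, Orion, 7)}
Natural join on sid: {(D, 16, fin, Wes, Argo, 2, 24, 19), (D, 16, fin, Wes, Argo, 2, 29, 18), (D, 16, fin, Wes, Argo, 2, 4, 18), (D, 16, fin, Wes, Delta, 3, 24, 19), (D, 16, fin, Wes, Delta, 3, 29, 18), (D, 16, fin, Wes, Delta, 3, 4, 18), (D, 16, fin, Wes, Gamma, 4, 24, 19), (D, 16, fin, Wes, Gamma, 4, 29, 18), (D, 16, fin, Wes, Gamma, 4, 4, 18), (D, 16, fin, Wes, Omega, 5, 24, 19), (D, 16, fin, Wes, Omega, 5, 29, 18), (D, 16, fin, Wes, Omega, 5, 4, 18), (D, 16, fin, Wes, Orion, 7, 24, 19), (D, 16, fin, Wes, Orion, 7, 29, 18), (D, 16, fin, Wes, Orion, 7, 4, 18), (F, 6, ops, Wes, Argo, 2, 32, 22), (F, 6, ops, Wes, Delta, 3, 32, 22), (F, 6, ops, Wes, Gamma, 4, 32, 22), (F, 6, ops, Wes, Omega, 5, 32, 22), (F, 6, ops, Wes, Orion, 7, 32, 22)}
Selection sid != 6: {(D, 16, fin, Wes, Argo, 2, 24, 19), (D, 16, fin, Wes, Argo, 2, 29, 18), (D, 16, fin, Wes, Argo, 2, 4, 18), (D, 16, fin, Wes, Delta, 3, 24, 19), (D, 16, fin, Wes, Delta, 3, 29, 18), (D, 16, fin, Wes, Delta, 3, 4, 18), (D, 16, fin, Wes, Gamma, 4, 24, 19), (D, 16, fin, Wes, Gamma, 4, 29, 18), (D, 16, fin, Wes, Gamma, 4, 4, 18), (D, 16, fin, Wes, Omega, 5, 24, 19), (D, 16, fin, Wes, Omega, 5, 29, 18), (D, 16, fin, Wes, Omega, 5, 4, 18), (D, 16, fin, Wes, Orion, 7, 24, 19), (D, 16, fin, Wes, Orion, 7, 29, 18), (D, 16, fin, Wes, Orion, 7, 4, 18)}
Selection tid != 24: {(D, 16, fin, Wes, Argo, 2, 29, 18), (D, 16, fin, Wes, Argo, 2, 4, 18), (D, 16, fin, Wes, Delta, 3, 29, 18), (D, 16, fin, Wes, Delta, 3, 4, 18), (D, 16, fin, Wes, Gamma, 4, 29, 18), (D, 16, fin, Wes, Gamma, 4, 4, 18), (D, 16, fin, Wes, Omega, 5, 29, 18), (D, 16, fin, Wes, Omega, 5, 4, 18), (D, 16, fin, Wes, Orion, 7, 29, 18), (D, 16, fin, Wes, Orion, 7, 4, 18)}
Keep only column(s) grade, title (5 duplicate(s) eliminated): {(D, Argo), (D, Delta), (D, Gamma), (D, Omega), (D, Orion)}

{(D, Argo), (D, Delta), (D, Gamma), (D, Omega), (D, Orion)}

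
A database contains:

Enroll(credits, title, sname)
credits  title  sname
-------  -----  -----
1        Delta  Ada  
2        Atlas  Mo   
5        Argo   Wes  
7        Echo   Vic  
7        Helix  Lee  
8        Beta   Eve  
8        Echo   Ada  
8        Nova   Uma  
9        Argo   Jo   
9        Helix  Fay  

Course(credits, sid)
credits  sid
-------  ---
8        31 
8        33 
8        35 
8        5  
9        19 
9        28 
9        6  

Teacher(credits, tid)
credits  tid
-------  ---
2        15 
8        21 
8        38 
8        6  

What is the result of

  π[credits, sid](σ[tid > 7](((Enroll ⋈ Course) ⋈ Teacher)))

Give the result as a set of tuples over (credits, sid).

{(8, 31), (8, 33), (8, 35), (8, 5)}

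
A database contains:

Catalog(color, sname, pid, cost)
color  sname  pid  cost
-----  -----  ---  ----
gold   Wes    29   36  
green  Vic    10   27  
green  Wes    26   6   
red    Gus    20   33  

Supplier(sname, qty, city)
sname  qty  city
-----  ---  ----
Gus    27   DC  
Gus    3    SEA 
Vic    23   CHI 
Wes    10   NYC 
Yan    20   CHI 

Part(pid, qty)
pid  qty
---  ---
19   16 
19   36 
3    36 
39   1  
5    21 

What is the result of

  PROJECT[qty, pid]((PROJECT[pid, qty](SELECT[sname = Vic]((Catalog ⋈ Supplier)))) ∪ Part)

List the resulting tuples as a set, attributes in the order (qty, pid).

{(1, 39), (16, 19), (21, 5), (23, 10), (36, 19), (36, 3)}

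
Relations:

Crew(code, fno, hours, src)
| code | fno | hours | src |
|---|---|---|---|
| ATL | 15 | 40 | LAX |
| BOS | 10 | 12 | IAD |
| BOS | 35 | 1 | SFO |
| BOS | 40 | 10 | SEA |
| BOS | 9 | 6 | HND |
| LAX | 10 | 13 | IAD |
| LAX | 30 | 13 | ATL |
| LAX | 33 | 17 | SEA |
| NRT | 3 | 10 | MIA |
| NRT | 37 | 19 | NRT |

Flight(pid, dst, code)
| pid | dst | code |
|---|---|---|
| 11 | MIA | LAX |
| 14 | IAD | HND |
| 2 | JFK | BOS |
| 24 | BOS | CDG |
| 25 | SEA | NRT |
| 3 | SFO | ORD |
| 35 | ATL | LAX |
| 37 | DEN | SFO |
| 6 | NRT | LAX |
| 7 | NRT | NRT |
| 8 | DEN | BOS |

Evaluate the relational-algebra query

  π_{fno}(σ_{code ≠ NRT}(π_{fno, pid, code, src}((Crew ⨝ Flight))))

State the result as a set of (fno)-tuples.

{10, 30, 33, 35, 40, 9}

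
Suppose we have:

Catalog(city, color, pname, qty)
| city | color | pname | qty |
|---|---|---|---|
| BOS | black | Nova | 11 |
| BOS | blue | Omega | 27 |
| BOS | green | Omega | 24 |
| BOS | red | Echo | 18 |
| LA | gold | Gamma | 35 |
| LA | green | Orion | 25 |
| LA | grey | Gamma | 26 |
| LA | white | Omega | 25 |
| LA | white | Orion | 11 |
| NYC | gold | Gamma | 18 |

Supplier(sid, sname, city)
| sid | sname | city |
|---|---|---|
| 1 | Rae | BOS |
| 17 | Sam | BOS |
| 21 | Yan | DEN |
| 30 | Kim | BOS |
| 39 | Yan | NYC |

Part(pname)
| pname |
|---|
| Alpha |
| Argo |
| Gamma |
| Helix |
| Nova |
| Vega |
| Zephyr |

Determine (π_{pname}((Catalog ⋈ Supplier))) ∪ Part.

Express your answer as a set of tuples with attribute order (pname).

Natural join on city: {(BOS, black, Nova, 11, 1, Rae), (BOS, black, Nova, 11, 17, Sam), (BOS, black, Nova, 11, 30, Kim), (BOS, blue, Omega, 27, 1, Rae), (BOS, blue, Omega, 27, 17, Sam), (BOS, blue, Omega, 27, 30, Kim), (BOS, green, Omega, 24, 1, Rae), (BOS, green, Omega, 24, 17, Sam), (BOS, green, Omega, 24, 30, Kim), (BOS, red, Echo, 18, 1, Rae), (BOS, red, Echo, 18, 17, Sam), (BOS, red, Echo, 18, 30, Kim), (NYC, gold, Gamma, 18, 39, Yan)}
Keep only column(s) pname (9 duplicate(s) eliminated): {Echo, Gamma, Nova, Omega}
Set union of the two operands is {Alpha, Argo, Echo, Gamma, Helix, Nova, Omega, Vega, Zephyr}.

{Alpha, Argo, Echo, Gamma, Helix, Nova, Omega, Vega, Zephyr}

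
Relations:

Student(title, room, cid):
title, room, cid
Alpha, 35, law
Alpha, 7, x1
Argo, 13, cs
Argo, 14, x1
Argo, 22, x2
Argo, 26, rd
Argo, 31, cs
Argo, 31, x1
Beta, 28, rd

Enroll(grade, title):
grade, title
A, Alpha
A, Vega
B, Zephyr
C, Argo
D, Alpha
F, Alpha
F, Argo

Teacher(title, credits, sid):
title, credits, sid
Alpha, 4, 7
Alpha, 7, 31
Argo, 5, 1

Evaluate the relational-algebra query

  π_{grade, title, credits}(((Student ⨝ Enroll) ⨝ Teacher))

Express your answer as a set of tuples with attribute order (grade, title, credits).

Natural join on title: {(Alpha, 35, law, A), (Alpha, 35, law, D), (Alpha, 35, law, F), (Alpha, 7, x1, A), (Alpha, 7, x1, D), (Alpha, 7, x1, F), (Argo, 13, cs, C), (Argo, 13, cs, F), (Argo, 14, x1, C), (Argo, 14, x1, F), (Argo, 22, x2, C), (Argo, 22, x2, F), (Argo, 26, rd, C), (Argo, 26, rd, F), (Argo, 31, cs, C), (Argo, 31, cs, F), (Argo, 31, x1, C), (Argo, 31, x1, F)}
Natural join on title: {(Alpha, 35, law, A, 4, 7), (Alpha, 35, law, A, 7, 31), (Alpha, 35, law, D, 4, 7), (Alpha, 35, law, D, 7, 31), (Alpha, 35, law, F, 4, 7), (Alpha, 35, law, F, 7, 31), (Alpha, 7, x1, A, 4, 7), (Alpha, 7, x1, A, 7, 31), (Alpha, 7, x1, D, 4, 7), (Alpha, 7, x1, D, 7, 31), (Alpha, 7, x1, F, 4, 7), (Alpha, 7, x1, F, 7, 31), (Argo, 13, cs, C, 5, 1), (Argo, 13, cs, F, 5, 1), (Argo, 14, x1, C, 5, 1), (Argo, 14, x1, F, 5, 1), (Argo, 22, x2, C, 5, 1), (Argo, 22, x2, F, 5, 1), (Argo, 26, rd, C, 5, 1), (Argo, 26, rd, F, 5, 1), (Argo, 31, cs, C, 5, 1), (Argo, 31, cs, F, 5, 1), (Argo, 31, x1, C, 5, 1), (Argo, 31, x1, F, 5, 1)}
π_{grade, title, credits} gives {(A, Alpha, 4), (A, Alpha, 7), (C, Argo, 5), (D, Alpha, 4), (D, Alpha, 7), (F, Alpha, 4), (F, Alpha, 7), (F, Argo, 5)} (16 duplicate(s) eliminated).

{(A, Alpha, 4), (A, Alpha, 7), (C, Argo, 5), (D, Alpha, 4), (D, Alpha, 7), (F, Alpha, 4), (F, Alpha, 7), (F, Argo, 5)}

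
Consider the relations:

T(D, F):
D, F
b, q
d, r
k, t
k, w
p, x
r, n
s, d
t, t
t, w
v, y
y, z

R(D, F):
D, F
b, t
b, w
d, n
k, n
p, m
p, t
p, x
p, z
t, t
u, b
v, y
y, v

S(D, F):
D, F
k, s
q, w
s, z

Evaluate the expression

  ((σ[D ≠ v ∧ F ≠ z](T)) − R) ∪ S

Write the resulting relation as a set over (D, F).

{(b, q), (d, r), (k, s), (k, t), (k, w), (q, w), (r, n), (s, d), (s, z), (t, w)}

Selection D ≠ v ∧ F ≠ z: {(b, q), (d, r), (k, t), (k, w), (p, x), (r, n), (s, d), (t, t), (t, w)}
Difference: {(b, q), (d, r), (k, t), (k, w), (p, x), (r, n), (s, d), (t, t), (t, w)} with {(b, t), (b, w), (d, n), (k, n), (p, m), (p, t), (p, x), (p, z), (t, t), (u, b), (v, y), (y, v)} → {(b, q), (d, r), (k, t), (k, w), (r, n), (s, d), (t, w)}
Union: {(b, q), (d, r), (k, t), (k, w), (r, n), (s, d), (t, w)} with {(k, s), (q, w), (s, z)} → {(b, q), (d, r), (k, s), (k, t), (k, w), (q, w), (r, n), (s, d), (s, z), (t, w)}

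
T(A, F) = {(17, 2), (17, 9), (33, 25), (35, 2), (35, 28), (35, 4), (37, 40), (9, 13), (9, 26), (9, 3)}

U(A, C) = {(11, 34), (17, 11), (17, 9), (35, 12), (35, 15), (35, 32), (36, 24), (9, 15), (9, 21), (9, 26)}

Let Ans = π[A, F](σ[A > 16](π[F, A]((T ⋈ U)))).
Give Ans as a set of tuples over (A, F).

{(17, 2), (17, 9), (35, 2), (35, 28), (35, 4)}

Natural join on A: {(17, 2, 11), (17, 2, 9), (17, 9, 11), (17, 9, 9), (35, 2, 12), (35, 2, 15), (35, 2, 32), (35, 28, 12), (35, 28, 15), (35, 28, 32), (35, 4, 12), (35, 4, 15), (35, 4, 32), (9, 13, 15), (9, 13, 21), (9, 13, 26), (9, 26, 15), (9, 26, 21), (9, 26, 26), (9, 3, 15), (9, 3, 21), (9, 3, 26)}
π_{F, A} gives {(13, 9), (2, 17), (2, 35), (26, 9), (28, 35), (3, 9), (4, 35), (9, 17)} (14 duplicate(s) eliminated).
Selection A > 16: {(2, 17), (2, 35), (28, 35), (4, 35), (9, 17)}
π_{A, F} gives {(17, 2), (17, 9), (35, 2), (35, 28), (35, 4)}.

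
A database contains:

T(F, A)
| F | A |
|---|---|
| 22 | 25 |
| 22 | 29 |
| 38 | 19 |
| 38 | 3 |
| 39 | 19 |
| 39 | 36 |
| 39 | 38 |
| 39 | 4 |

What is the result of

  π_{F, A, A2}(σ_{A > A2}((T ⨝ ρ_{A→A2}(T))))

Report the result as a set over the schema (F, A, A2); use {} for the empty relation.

{(22, 29, 25), (38, 19, 3), (39, 19, 4), (39, 36, 19), (39, 36, 4), (39, 38, 19), (39, 38, 36), (39, 38, 4)}

ρ[A→A2]: schema becomes (F, A2); tuples unchanged.
T ⋈ ρ_{A→A2}(T) (natural join on F): {(22, 25, 25), (22, 25, 29), (22, 29, 25), (22, 29, 29), (38, 19, 19), (38, 19, 3), (38, 3, 19), (38, 3, 3), (39, 19, 19), (39, 19, 36), (39, 19, 38), (39, 19, 4), (39, 36, 19), (39, 36, 36), (39, 36, 38), (39, 36, 4), (39, 38, 19), (39, 38, 36), (39, 38, 38), (39, 38, 4), (39, 4, 19), (39, 4, 36), (39, 4, 38), (39, 4, 4)}
Selection A > A2: {(22, 29, 25), (38, 19, 3), (39, 19, 4), (39, 36, 19), (39, 36, 4), (39, 38, 19), (39, 38, 36), (39, 38, 4)}
π_{F, A, A2} gives {(22, 29, 25), (38, 19, 3), (39, 19, 4), (39, 36, 19), (39, 36, 4), (39, 38, 19), (39, 38, 36), (39, 38, 4)}.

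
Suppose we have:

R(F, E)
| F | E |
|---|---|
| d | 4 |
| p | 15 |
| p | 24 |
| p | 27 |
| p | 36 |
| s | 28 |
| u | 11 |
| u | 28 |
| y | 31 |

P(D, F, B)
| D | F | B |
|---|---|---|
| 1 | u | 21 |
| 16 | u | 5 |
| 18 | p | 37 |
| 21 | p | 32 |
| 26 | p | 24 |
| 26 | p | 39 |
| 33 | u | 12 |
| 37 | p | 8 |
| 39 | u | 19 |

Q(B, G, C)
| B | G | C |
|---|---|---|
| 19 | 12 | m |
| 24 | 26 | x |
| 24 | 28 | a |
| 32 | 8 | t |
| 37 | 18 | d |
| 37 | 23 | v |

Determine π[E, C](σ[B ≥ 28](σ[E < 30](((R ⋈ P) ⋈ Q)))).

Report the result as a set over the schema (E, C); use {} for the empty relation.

{(15, d), (15, t), (15, v), (24, d), (24, t), (24, v), (27, d), (27, t), (27, v)}

Natural join on F: {(p, 15, 18, 37), (p, 15, 21, 32), (p, 15, 26, 24), (p, 15, 26, 39), (p, 15, 37, 8), (p, 24, 18, 37), (p, 24, 21, 32), (p, 24, 26, 24), (p, 24, 26, 39), (p, 24, 37, 8), (p, 27, 18, 37), (p, 27, 21, 32), (p, 27, 26, 24), (p, 27, 26, 39), (p, 27, 37, 8), (p, 36, 18, 37), (p, 36, 21, 32), (p, 36, 26, 24), (p, 36, 26, 39), (p, 36, 37, 8), (u, 11, 1, 21), (u, 11, 16, 5), (u, 11, 33, 12), (u, 11, 39, 19), (u, 28, 1, 21), (u, 28, 16, 5), (u, 28, 33, 12), (u, 28, 39, 19)}
Natural join on B: {(p, 15, 18, 37, 18, d), (p, 15, 18, 37, 23, v), (p, 15, 21, 32, 8, t), (p, 15, 26, 24, 26, x), (p, 15, 26, 24, 28, a), (p, 24, 18, 37, 18, d), (p, 24, 18, 37, 23, v), (p, 24, 21, 32, 8, t), (p, 24, 26, 24, 26, x), (p, 24, 26, 24, 28, a), (p, 27, 18, 37, 18, d), (p, 27, 18, 37, 23, v), (p, 27, 21, 32, 8, t), (p, 27, 26, 24, 26, x), (p, 27, 26, 24, 28, a), (p, 36, 18, 37, 18, d), (p, 36, 18, 37, 23, v), (p, 36, 21, 32, 8, t), (p, 36, 26, 24, 26, x), (p, 36, 26, 24, 28, a), (u, 11, 39, 19, 12, m), (u, 28, 39, 19, 12, m)}
Selection E < 30: {(p, 15, 18, 37, 18, d), (p, 15, 18, 37, 23, v), (p, 15, 21, 32, 8, t), (p, 15, 26, 24, 26, x), (p, 15, 26, 24, 28, a), (p, 24, 18, 37, 18, d), (p, 24, 18, 37, 23, v), (p, 24, 21, 32, 8, t), (p, 24, 26, 24, 26, x), (p, 24, 26, 24, 28, a), (p, 27, 18, 37, 18, d), (p, 27, 18, 37, 23, v), (p, 27, 21, 32, 8, t), (p, 27, 26, 24, 26, x), (p, 27, 26, 24, 28, a), (u, 11, 39, 19, 12, m), (u, 28, 39, 19, 12, m)}
Selection B ≥ 28: {(p, 15, 18, 37, 18, d), (p, 15, 18, 37, 23, v), (p, 15, 21, 32, 8, t), (p, 24, 18, 37, 18, d), (p, 24, 18, 37, 23, v), (p, 24, 21, 32, 8, t), (p, 27, 18, 37, 18, d), (p, 27, 18, 37, 23, v), (p, 27, 21, 32, 8, t)}
π[E, C]: project onto (E, C) → {(15, d), (15, t), (15, v), (24, d), (24, t), (24, v), (27, d), (27, t), (27, v)}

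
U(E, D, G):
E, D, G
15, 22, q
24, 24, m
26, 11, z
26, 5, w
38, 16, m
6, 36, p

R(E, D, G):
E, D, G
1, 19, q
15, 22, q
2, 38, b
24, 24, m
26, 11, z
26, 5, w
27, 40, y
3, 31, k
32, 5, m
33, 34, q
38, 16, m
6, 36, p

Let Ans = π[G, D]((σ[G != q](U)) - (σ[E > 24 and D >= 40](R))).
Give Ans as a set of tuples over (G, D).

{(m, 16), (m, 24), (p, 36), (w, 5), (z, 11)}

Selection G != q: {(24, 24, m), (26, 11, z), (26, 5, w), (38, 16, m), (6, 36, p)}
Selection E > 24 and D >= 40: {(27, 40, y)}
Set difference of the two operands is {(24, 24, m), (26, 11, z), (26, 5, w), (38, 16, m), (6, 36, p)}.
Keep only column(s) G, D: {(m, 16), (m, 24), (p, 36), (w, 5), (z, 11)}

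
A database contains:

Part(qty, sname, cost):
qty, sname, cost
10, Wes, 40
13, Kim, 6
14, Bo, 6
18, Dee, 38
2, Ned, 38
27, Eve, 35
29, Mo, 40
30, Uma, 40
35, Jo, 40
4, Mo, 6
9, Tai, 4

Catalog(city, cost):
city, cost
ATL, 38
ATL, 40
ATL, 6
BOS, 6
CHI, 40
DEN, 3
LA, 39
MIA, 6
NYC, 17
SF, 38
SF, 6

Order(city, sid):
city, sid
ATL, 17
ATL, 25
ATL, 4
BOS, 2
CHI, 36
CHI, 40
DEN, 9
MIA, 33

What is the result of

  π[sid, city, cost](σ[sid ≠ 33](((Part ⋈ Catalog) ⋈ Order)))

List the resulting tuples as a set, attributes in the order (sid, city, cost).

Part ⋈ Catalog (natural join on cost): {(10, Wes, 40, ATL), (10, Wes, 40, CHI), (13, Kim, 6, ATL), (13, Kim, 6, BOS), (13, Kim, 6, MIA), (13, Kim, 6, SF), (14, Bo, 6, ATL), (14, Bo, 6, BOS), (14, Bo, 6, MIA), (14, Bo, 6, SF), (18, Dee, 38, ATL), (18, Dee, 38, SF), (2, Ned, 38, ATL), (2, Ned, 38, SF), (29, Mo, 40, ATL), (29, Mo, 40, CHI), (30, Uma, 40, ATL), (30, Uma, 40, CHI), (35, Jo, 40, ATL), (35, Jo, 40, CHI), (4, Mo, 6, ATL), (4, Mo, 6, BOS), (4, Mo, 6, MIA), (4, Mo, 6, SF)}
(Part ⋈ Catalog) ⋈ Order (natural join on city): {(10, Wes, 40, ATL, 17), (10, Wes, 40, ATL, 25), (10, Wes, 40, ATL, 4), (10, Wes, 40, CHI, 36), (10, Wes, 40, CHI, 40), (13, Kim, 6, ATL, 17), (13, Kim, 6, ATL, 25), (13, Kim, 6, ATL, 4), (13, Kim, 6, BOS, 2), (13, Kim, 6, MIA, 33), (14, Bo, 6, ATL, 17), (14, Bo, 6, ATL, 25), (14, Bo, 6, ATL, 4), (14, Bo, 6, BOS, 2), (14, Bo, 6, MIA, 33), (18, Dee, 38, ATL, 17), (18, Dee, 38, ATL, 25), (18, Dee, 38, ATL, 4), (2, Ned, 38, ATL, 17), (2, Ned, 38, ATL, 25), (2, Ned, 38, ATL, 4), (29, Mo, 40, ATL, 17), (29, Mo, 40, ATL, 25), (29, Mo, 40, ATL, 4), (29, Mo, 40, CHI, 36), (29, Mo, 40, CHI, 40), (30, Uma, 40, ATL, 17), (30, Uma, 40, ATL, 25), (30, Uma, 40, ATL, 4), (30, Uma, 40, CHI, 36), (30, Uma, 40, CHI, 40), (35, Jo, 40, ATL, 17), (35, Jo, 40, ATL, 25), (35, Jo, 40, ATL, 4), (35, Jo, 40, CHI, 36), (35, Jo, 40, CHI, 40), (4, Mo, 6, ATL, 17), (4, Mo, 6, ATL, 25), (4, Mo, 6, ATL, 4), (4, Mo, 6, BOS, 2), (4, Mo, 6, MIA, 33)}
σ[sid ≠ 33]: keep tuples satisfying sid ≠ 33 → {(10, Wes, 40, ATL, 17), (10, Wes, 40, ATL, 25), (10, Wes, 40, ATL, 4), (10, Wes, 40, CHI, 36), (10, Wes, 40, CHI, 40), (13, Kim, 6, ATL, 17), (13, Kim, 6, ATL, 25), (13, Kim, 6, ATL, 4), (13, Kim, 6, BOS, 2), (14, Bo, 6, ATL, 17), (14, Bo, 6, ATL, 25), (14, Bo, 6, ATL, 4), (14, Bo, 6, BOS, 2), (18, Dee, 38, ATL, 17), (18, Dee, 38, ATL, 25), (18, Dee, 38, ATL, 4), (2, Ned, 38, ATL, 17), (2, Ned, 38, ATL, 25), (2, Ned, 38, ATL, 4), (29, Mo, 40, ATL, 17), (29, Mo, 40, ATL, 25), (29, Mo, 40, ATL, 4), (29, Mo, 40, CHI, 36), (29, Mo, 40, CHI, 40), (30, Uma, 40, ATL, 17), (30, Uma, 40, ATL, 25), (30, Uma, 40, ATL, 4), (30, Uma, 40, CHI, 36), (30, Uma, 40, CHI, 40), (35, Jo, 40, ATL, 17), (35, Jo, 40, ATL, 25), (35, Jo, 40, ATL, 4), (35, Jo, 40, CHI, 36), (35, Jo, 40, CHI, 40), (4, Mo, 6, ATL, 17), (4, Mo, 6, ATL, 25), (4, Mo, 6, ATL, 4), (4, Mo, 6, BOS, 2)}
π_{sid, city, cost} gives {(17, ATL, 38), (17, ATL, 40), (17, ATL, 6), (2, BOS, 6), (25, ATL, 38), (25, ATL, 40), (25, ATL, 6), (36, CHI, 40), (4, ATL, 38), (4, ATL, 40), (4, ATL, 6), (40, CHI, 40)} (26 duplicate(s) eliminated).

{(17, ATL, 38), (17, ATL, 40), (17, ATL, 6), (2, BOS, 6), (25, ATL, 38), (25, ATL, 40), (25, ATL, 6), (36, CHI, 40), (4, ATL, 38), (4, ATL, 40), (4, ATL, 6), (40, CHI, 40)}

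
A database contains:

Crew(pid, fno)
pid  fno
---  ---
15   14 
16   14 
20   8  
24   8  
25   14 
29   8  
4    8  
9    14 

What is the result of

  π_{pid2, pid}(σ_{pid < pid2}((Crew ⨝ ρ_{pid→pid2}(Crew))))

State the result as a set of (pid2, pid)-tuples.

ρ[pid→pid2]: schema becomes (pid2, fno); tuples unchanged.
Crew ⋈ ρ_{pid→pid2}(Crew) (natural join on fno): {(15, 14, 15), (15, 14, 16), (15, 14, 25), (15, 14, 9), (16, 14, 15), (16, 14, 16), (16, 14, 25), (16, 14, 9), (20, 8, 20), (20, 8, 24), (20, 8, 29), (20, 8, 4), (24, 8, 20), (24, 8, 24), (24, 8, 29), (24, 8, 4), (25, 14, 15), (25, 14, 16), (25, 14, 25), (25, 14, 9), (29, 8, 20), (29, 8, 24), (29, 8, 29), (29, 8, 4), (4, 8, 20), (4, 8, 24), (4, 8, 29), (4, 8, 4), (9, 14, 15), (9, 14, 16), (9, 14, 25), (9, 14, 9)}
σ[pid < pid2]: keep tuples satisfying pid < pid2 → {(15, 14, 16), (15, 14, 25), (16, 14, 25), (20, 8, 24), (20, 8, 29), (24, 8, 29), (4, 8, 20), (4, 8, 24), (4, 8, 29), (9, 14, 15), (9, 14, 16), (9, 14, 25)}
π_{pid2, pid} gives {(15, 9), (16, 15), (16, 9), (20, 4), (24, 20), (24, 4), (25, 15), (25, 16), (25, 9), (29, 20), (29, 24), (29, 4)}.

{(15, 9), (16, 15), (16, 9), (20, 4), (24, 20), (24, 4), (25, 15), (25, 16), (25, 9), (29, 20), (29, 24), (29, 4)}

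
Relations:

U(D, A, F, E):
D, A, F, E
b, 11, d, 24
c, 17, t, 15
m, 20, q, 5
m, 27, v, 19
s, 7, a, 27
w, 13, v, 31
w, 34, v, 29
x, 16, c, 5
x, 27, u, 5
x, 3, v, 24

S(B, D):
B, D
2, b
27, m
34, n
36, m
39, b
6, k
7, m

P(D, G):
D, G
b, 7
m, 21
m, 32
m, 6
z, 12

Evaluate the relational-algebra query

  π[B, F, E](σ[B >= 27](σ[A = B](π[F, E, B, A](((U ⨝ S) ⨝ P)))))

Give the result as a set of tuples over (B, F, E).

{(27, v, 19)}

Joining U and S on D yields {(b, 11, d, 24, 2), (b, 11, d, 24, 39), (m, 20, q, 5, 27), (m, 20, q, 5, 36), (m, 20, q, 5, 7), (m, 27, v, 19, 27), (m, 27, v, 19, 36), (m, 27, v, 19, 7)}.
Joining (U ⨝ S) and P on D yields {(b, 11, d, 24, 2, 7), (b, 11, d, 24, 39, 7), (m, 20, q, 5, 27, 21), (m, 20, q, 5, 27, 32), (m, 20, q, 5, 27, 6), (m, 20, q, 5, 36, 21), (m, 20, q, 5, 36, 32), (m, 20, q, 5, 36, 6), (m, 20, q, 5, 7, 21), (m, 20, q, 5, 7, 32), (m, 20, q, 5, 7, 6), (m, 27, v, 19, 27, 21), (m, 27, v, 19, 27, 32), (m, 27, v, 19, 27, 6), (m, 27, v, 19, 36, 21), (m, 27, v, 19, 36, 32), (m, 27, v, 19, 36, 6), (m, 27, v, 19, 7, 21), (m, 27, v, 19, 7, 32), (m, 27, v, 19, 7, 6)}.
π[F, E, B, A]: project onto (F, E, B, A) (12 duplicate(s) eliminated) → {(d, 24, 2, 11), (d, 24, 39, 11), (q, 5, 27, 20), (q, 5, 36, 20), (q, 5, 7, 20), (v, 19, 27, 27), (v, 19, 36, 27), (v, 19, 7, 27)}
Selection A = B: {(v, 19, 27, 27)}
Selection B >= 27: {(v, 19, 27, 27)}
π[B, F, E]: project onto (B, F, E) → {(27, v, 19)}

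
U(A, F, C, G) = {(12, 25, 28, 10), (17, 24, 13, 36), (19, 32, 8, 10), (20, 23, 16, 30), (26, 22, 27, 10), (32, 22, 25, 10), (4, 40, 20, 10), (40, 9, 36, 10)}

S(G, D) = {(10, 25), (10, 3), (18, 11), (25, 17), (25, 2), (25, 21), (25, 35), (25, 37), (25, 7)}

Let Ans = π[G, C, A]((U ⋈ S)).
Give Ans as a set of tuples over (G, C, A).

{(10, 20, 4), (10, 25, 32), (10, 27, 26), (10, 28, 12), (10, 36, 40), (10, 8, 19)}

Joining U and S on G yields {(12, 25, 28, 10, 25), (12, 25, 28, 10, 3), (19, 32, 8, 10, 25), (19, 32, 8, 10, 3), (26, 22, 27, 10, 25), (26, 22, 27, 10, 3), (32, 22, 25, 10, 25), (32, 22, 25, 10, 3), (4, 40, 20, 10, 25), (4, 40, 20, 10, 3), (40, 9, 36, 10, 25), (40, 9, 36, 10, 3)}.
π[G, C, A]: project onto (G, C, A) (6 duplicate(s) eliminated) → {(10, 20, 4), (10, 25, 32), (10, 27, 26), (10, 28, 12), (10, 36, 40), (10, 8, 19)}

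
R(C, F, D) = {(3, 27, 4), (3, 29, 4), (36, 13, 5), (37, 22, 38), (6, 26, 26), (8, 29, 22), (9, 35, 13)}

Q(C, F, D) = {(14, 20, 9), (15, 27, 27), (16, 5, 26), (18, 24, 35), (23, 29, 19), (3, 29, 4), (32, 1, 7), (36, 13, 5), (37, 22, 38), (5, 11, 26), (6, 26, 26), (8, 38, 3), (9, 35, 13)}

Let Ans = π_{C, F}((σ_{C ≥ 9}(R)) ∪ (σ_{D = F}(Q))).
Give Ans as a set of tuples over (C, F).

Filtering on C ≥ 9 leaves {(36, 13, 5), (37, 22, 38), (9, 35, 13)}.
Filtering on D = F leaves {(15, 27, 27), (6, 26, 26)}.
Union: {(36, 13, 5), (37, 22, 38), (9, 35, 13)} with {(15, 27, 27), (6, 26, 26)} → {(15, 27, 27), (36, 13, 5), (37, 22, 38), (6, 26, 26), (9, 35, 13)}
π[C, F]: project onto (C, F) → {(15, 27), (36, 13), (37, 22), (6, 26), (9, 35)}

{(15, 27), (36, 13), (37, 22), (6, 26), (9, 35)}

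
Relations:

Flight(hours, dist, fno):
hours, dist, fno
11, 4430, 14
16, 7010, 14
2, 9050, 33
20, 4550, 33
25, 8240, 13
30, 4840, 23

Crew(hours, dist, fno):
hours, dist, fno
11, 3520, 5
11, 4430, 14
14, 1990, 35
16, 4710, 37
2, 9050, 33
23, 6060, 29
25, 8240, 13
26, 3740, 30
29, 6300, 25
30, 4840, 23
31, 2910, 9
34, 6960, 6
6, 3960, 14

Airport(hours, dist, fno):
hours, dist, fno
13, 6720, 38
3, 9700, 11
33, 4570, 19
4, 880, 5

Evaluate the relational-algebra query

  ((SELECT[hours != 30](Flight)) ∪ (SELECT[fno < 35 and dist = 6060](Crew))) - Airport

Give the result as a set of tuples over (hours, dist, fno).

Selection hours != 30: {(11, 4430, 14), (16, 7010, 14), (2, 9050, 33), (20, 4550, 33), (25, 8240, 13)}
Selection fno < 35 and dist = 6060: {(23, 6060, 29)}
Set union of the two operands is {(11, 4430, 14), (16, 7010, 14), (2, 9050, 33), (20, 4550, 33), (23, 6060, 29), (25, 8240, 13)}.
Set difference of the two operands is {(11, 4430, 14), (16, 7010, 14), (2, 9050, 33), (20, 4550, 33), (23, 6060, 29), (25, 8240, 13)}.

{(11, 4430, 14), (16, 7010, 14), (2, 9050, 33), (20, 4550, 33), (23, 6060, 29), (25, 8240, 13)}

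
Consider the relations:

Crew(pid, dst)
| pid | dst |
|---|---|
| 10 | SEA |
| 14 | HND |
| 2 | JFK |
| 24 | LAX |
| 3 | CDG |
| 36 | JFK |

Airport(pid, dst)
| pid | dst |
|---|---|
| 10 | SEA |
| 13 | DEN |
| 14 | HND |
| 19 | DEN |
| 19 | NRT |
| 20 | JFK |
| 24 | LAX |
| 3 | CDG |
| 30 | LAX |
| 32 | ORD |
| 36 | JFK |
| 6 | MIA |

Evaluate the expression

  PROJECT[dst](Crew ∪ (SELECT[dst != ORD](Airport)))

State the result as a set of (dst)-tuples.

{CDG, DEN, HND, JFK, LAX, MIA, NRT, SEA}

σ[dst != ORD]: keep tuples satisfying dst != ORD → {(10, SEA), (13, DEN), (14, HND), (19, DEN), (19, NRT), (20, JFK), (24, LAX), (3, CDG), (30, LAX), (36, JFK), (6, MIA)}
Taking the union: {(10, SEA), (13, DEN), (14, HND), (19, DEN), (19, NRT), (2, JFK), (20, JFK), (24, LAX), (3, CDG), (30, LAX), (36, JFK), (6, MIA)}
Projecting to dst (4 duplicate(s) eliminated): {CDG, DEN, HND, JFK, LAX, MIA, NRT, SEA}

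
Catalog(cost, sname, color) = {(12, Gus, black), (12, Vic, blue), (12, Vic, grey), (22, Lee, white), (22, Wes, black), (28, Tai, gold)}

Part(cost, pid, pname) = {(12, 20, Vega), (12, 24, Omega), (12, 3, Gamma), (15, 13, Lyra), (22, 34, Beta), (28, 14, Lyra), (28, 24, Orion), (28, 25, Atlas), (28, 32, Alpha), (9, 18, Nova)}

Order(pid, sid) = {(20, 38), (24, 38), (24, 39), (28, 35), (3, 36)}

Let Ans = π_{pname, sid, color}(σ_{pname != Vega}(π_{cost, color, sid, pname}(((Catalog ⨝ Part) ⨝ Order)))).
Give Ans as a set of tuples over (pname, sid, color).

Natural join on cost: {(12, Gus, black, 20, Vega), (12, Gus, black, 24, Omega), (12, Gus, black, 3, Gamma), (12, Vic, blue, 20, Vega), (12, Vic, blue, 24, Omega), (12, Vic, blue, 3, Gamma), (12, Vic, grey, 20, Vega), (12, Vic, grey, 24, Omega), (12, Vic, grey, 3, Gamma), (22, Lee, white, 34, Beta), (22, Wes, black, 34, Beta), (28, Tai, gold, 14, Lyra), (28, Tai, gold, 24, Orion), (28, Tai, gold, 25, Atlas), (28, Tai, gold, 32, Alpha)}
Natural join on pid: {(12, Gus, black, 20, Vega, 38), (12, Gus, black, 24, Omega, 38), (12, Gus, black, 24, Omega, 39), (12, Gus, black, 3, Gamma, 36), (12, Vic, blue, 20, Vega, 38), (12, Vic, blue, 24, Omega, 38), (12, Vic, blue, 24, Omega, 39), (12, Vic, blue, 3, Gamma, 36), (12, Vic, grey, 20, Vega, 38), (12, Vic, grey, 24, Omega, 38), (12, Vic, grey, 24, Omega, 39), (12, Vic, grey, 3, Gamma, 36), (28, Tai, gold, 24, Orion, 38), (28, Tai, gold, 24, Orion, 39)}
Projecting to cost, color, sid, pname: {(12, black, 36, Gamma), (12, black, 38, Omega), (12, black, 38, Vega), (12, black, 39, Omega), (12, blue, 36, Gamma), (12, blue, 38, Omega), (12, blue, 38, Vega), (12, blue, 39, Omega), (12, grey, 36, Gamma), (12, grey, 38, Omega), (12, grey, 38, Vega), (12, grey, 39, Omega), (28, gold, 38, Orion), (28, gold, 39, Orion)}
Selection pname != Vega: {(12, black, 36, Gamma), (12, black, 38, Omega), (12, black, 39, Omega), (12, blue, 36, Gamma), (12, blue, 38, Omega), (12, blue, 39, Omega), (12, grey, 36, Gamma), (12, grey, 38, Omega), (12, grey, 39, Omega), (28, gold, 38, Orion), (28, gold, 39, Orion)}
Projecting to pname, sid, color: {(Gamma, 36, black), (Gamma, 36, blue), (Gamma, 36, grey), (Omega, 38, black), (Omega, 38, blue), (Omega, 38, grey), (Omega, 39, black), (Omega, 39, blue), (Omega, 39, grey), (Orion, 38, gold), (Orion, 39, gold)}

{(Gamma, 36, black), (Gamma, 36, blue), (Gamma, 36, grey), (Omega, 38, black), (Omega, 38, blue), (Omega, 38, grey), (Omega, 39, black), (Omega, 39, blue), (Omega, 39, grey), (Orion, 38, gold), (Orion, 39, gold)}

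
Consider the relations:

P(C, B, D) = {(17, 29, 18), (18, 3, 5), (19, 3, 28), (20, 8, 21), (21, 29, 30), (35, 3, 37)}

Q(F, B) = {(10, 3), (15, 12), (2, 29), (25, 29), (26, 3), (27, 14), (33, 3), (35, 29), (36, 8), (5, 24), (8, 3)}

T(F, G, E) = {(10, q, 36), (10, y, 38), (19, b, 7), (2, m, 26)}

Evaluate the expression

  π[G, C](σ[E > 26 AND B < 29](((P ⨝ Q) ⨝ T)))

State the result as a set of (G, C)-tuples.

{(q, 18), (q, 19), (q, 35), (y, 18), (y, 19), (y, 35)}

P ⋈ Q (natural join on B): {(17, 29, 18, 2), (17, 29, 18, 25), (17, 29, 18, 35), (18, 3, 5, 10), (18, 3, 5, 26), (18, 3, 5, 33), (18, 3, 5, 8), (19, 3, 28, 10), (19, 3, 28, 26), (19, 3, 28, 33), (19, 3, 28, 8), (20, 8, 21, 36), (21, 29, 30, 2), (21, 29, 30, 25), (21, 29, 30, 35), (35, 3, 37, 10), (35, 3, 37, 26), (35, 3, 37, 33), (35, 3, 37, 8)}
(P ⨝ Q) ⋈ T (natural join on F): {(17, 29, 18, 2, m, 26), (18, 3, 5, 10, q, 36), (18, 3, 5, 10, y, 38), (19, 3, 28, 10, q, 36), (19, 3, 28, 10, y, 38), (21, 29, 30, 2, m, 26), (35, 3, 37, 10, q, 36), (35, 3, 37, 10, y, 38)}
σ[E > 26 AND B < 29]: keep tuples satisfying E > 26 AND B < 29 → {(18, 3, 5, 10, q, 36), (18, 3, 5, 10, y, 38), (19, 3, 28, 10, q, 36), (19, 3, 28, 10, y, 38), (35, 3, 37, 10, q, 36), (35, 3, 37, 10, y, 38)}
Keep only column(s) G, C: {(q, 18), (q, 19), (q, 35), (y, 18), (y, 19), (y, 35)}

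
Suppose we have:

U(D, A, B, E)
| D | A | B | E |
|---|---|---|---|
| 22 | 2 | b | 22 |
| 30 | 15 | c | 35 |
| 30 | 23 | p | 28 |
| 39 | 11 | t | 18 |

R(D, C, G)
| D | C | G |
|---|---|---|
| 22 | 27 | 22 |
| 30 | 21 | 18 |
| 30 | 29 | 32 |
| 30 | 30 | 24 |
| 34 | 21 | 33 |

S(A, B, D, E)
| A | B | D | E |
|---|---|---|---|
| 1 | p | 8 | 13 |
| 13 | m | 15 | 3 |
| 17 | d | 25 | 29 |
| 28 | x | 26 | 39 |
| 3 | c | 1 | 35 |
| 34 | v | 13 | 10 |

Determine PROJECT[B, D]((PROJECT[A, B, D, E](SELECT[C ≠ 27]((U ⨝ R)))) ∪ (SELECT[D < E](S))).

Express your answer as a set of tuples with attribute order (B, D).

{(c, 1), (c, 30), (d, 25), (p, 30), (p, 8), (x, 26)}

Joining U and R on D yields {(22, 2, b, 22, 27, 22), (30, 15, c, 35, 21, 18), (30, 15, c, 35, 29, 32), (30, 15, c, 35, 30, 24), (30, 23, p, 28, 21, 18), (30, 23, p, 28, 29, 32), (30, 23, p, 28, 30, 24)}.
Apply σ_{C ≠ 27}; surviving tuples: {(30, 15, c, 35, 21, 18), (30, 15, c, 35, 29, 32), (30, 15, c, 35, 30, 24), (30, 23, p, 28, 21, 18), (30, 23, p, 28, 29, 32), (30, 23, p, 28, 30, 24)}
Projecting to A, B, D, E (4 duplicate(s) eliminated): {(15, c, 30, 35), (23, p, 30, 28)}
Apply σ_{D < E}; surviving tuples: {(1, p, 8, 13), (17, d, 25, 29), (28, x, 26, 39), (3, c, 1, 35)}
Union: {(15, c, 30, 35), (23, p, 30, 28)} with {(1, p, 8, 13), (17, d, 25, 29), (28, x, 26, 39), (3, c, 1, 35)} → {(1, p, 8, 13), (15, c, 30, 35), (17, d, 25, 29), (23, p, 30, 28), (28, x, 26, 39), (3, c, 1, 35)}
Projecting to B, D: {(c, 1), (c, 30), (d, 25), (p, 30), (p, 8), (x, 26)}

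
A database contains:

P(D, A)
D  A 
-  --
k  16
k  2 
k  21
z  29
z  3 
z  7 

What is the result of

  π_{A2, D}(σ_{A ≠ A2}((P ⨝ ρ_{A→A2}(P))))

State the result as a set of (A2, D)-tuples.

{(16, k), (2, k), (21, k), (29, z), (3, z), (7, z)}

ρ[A→A2]: schema becomes (D, A2); tuples unchanged.
Joining P and ρ_{A→A2}(P) on D yields {(k, 16, 16), (k, 16, 2), (k, 16, 21), (k, 2, 16), (k, 2, 2), (k, 2, 21), (k, 21, 16), (k, 21, 2), (k, 21, 21), (z, 29, 29), (z, 29, 3), (z, 29, 7), (z, 3, 29), (z, 3, 3), (z, 3, 7), (z, 7, 29), (z, 7, 3), (z, 7, 7)}.
Apply σ_{A ≠ A2}; surviving tuples: {(k, 16, 2), (k, 16, 21), (k, 2, 16), (k, 2, 21), (k, 21, 16), (k, 21, 2), (z, 29, 3), (z, 29, 7), (z, 3, 29), (z, 3, 7), (z, 7, 29), (z, 7, 3)}
Projecting to A2, D (6 duplicate(s) eliminated): {(16, k), (2, k), (21, k), (29, z), (3, z), (7, z)}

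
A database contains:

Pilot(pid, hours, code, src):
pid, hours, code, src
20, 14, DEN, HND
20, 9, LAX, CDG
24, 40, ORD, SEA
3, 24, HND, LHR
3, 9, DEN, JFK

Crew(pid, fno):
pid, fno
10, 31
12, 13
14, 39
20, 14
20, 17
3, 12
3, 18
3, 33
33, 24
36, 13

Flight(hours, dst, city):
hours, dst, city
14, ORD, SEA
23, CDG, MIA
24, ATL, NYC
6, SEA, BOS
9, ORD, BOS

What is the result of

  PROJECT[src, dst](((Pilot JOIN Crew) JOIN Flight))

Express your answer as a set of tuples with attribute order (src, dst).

{(CDG, ORD), (HND, ORD), (JFK, ORD), (LHR, ATL)}

Natural join on pid: {(20, 14, DEN, HND, 14), (20, 14, DEN, HND, 17), (20, 9, LAX, CDG, 14), (20, 9, LAX, CDG, 17), (3, 24, HND, LHR, 12), (3, 24, HND, LHR, 18), (3, 24, HND, LHR, 33), (3, 9, DEN, JFK, 12), (3, 9, DEN, JFK, 18), (3, 9, DEN, JFK, 33)}
Natural join on hours: {(20, 14, DEN, HND, 14, ORD, SEA), (20, 14, DEN, HND, 17, ORD, SEA), (20, 9, LAX, CDG, 14, ORD, BOS), (20, 9, LAX, CDG, 17, ORD, BOS), (3, 24, HND, LHR, 12, ATL, NYC), (3, 24, HND, LHR, 18, ATL, NYC), (3, 24, HND, LHR, 33, ATL, NYC), (3, 9, DEN, JFK, 12, ORD, BOS), (3, 9, DEN, JFK, 18, ORD, BOS), (3, 9, DEN, JFK, 33, ORD, BOS)}
Projecting to src, dst (6 duplicate(s) eliminated): {(CDG, ORD), (HND, ORD), (JFK, ORD), (LHR, ATL)}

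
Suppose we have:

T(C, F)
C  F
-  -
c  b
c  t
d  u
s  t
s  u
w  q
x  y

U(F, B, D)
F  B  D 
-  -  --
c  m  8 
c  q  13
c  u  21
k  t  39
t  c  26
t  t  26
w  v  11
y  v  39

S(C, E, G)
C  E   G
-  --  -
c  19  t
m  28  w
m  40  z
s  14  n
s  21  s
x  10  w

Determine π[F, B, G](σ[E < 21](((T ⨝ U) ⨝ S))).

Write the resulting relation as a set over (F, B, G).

{(t, c, n), (t, c, t), (t, t, n), (t, t, t), (y, v, w)}

T ⋈ U (natural join on F): {(c, t, c, 26), (c, t, t, 26), (s, t, c, 26), (s, t, t, 26), (x, y, v, 39)}
(T ⨝ U) ⋈ S (natural join on C): {(c, t, c, 26, 19, t), (c, t, t, 26, 19, t), (s, t, c, 26, 14, n), (s, t, c, 26, 21, s), (s, t, t, 26, 14, n), (s, t, t, 26, 21, s), (x, y, v, 39, 10, w)}
σ[E < 21]: keep tuples satisfying E < 21 → {(c, t, c, 26, 19, t), (c, t, t, 26, 19, t), (s, t, c, 26, 14, n), (s, t, t, 26, 14, n), (x, y, v, 39, 10, w)}
π_{F, B, G} gives {(t, c, n), (t, c, t), (t, t, n), (t, t, t), (y, v, w)}.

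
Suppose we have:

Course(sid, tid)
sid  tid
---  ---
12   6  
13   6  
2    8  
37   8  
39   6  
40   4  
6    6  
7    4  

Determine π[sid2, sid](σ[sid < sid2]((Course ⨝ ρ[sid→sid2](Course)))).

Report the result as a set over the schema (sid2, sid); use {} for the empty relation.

ρ[sid→sid2]: schema becomes (sid2, tid); tuples unchanged.
Joining Course and ρ[sid→sid2](Course) on tid yields {(12, 6, 12), (12, 6, 13), (12, 6, 39), (12, 6, 6), (13, 6, 12), (13, 6, 13), (13, 6, 39), (13, 6, 6), (2, 8, 2), (2, 8, 37), (37, 8, 2), (37, 8, 37), (39, 6, 12), (39, 6, 13), (39, 6, 39), (39, 6, 6), (40, 4, 40), (40, 4, 7), (6, 6, 12), (6, 6, 13), (6, 6, 39), (6, 6, 6), (7, 4, 40), (7, 4, 7)}.
Selection sid < sid2: {(12, 6, 13), (12, 6, 39), (13, 6, 39), (2, 8, 37), (6, 6, 12), (6, 6, 13), (6, 6, 39), (7, 4, 40)}
π[sid2, sid]: project onto (sid2, sid) → {(12, 6), (13, 12), (13, 6), (37, 2), (39, 12), (39, 13), (39, 6), (40, 7)}

{(12, 6), (13, 12), (13, 6), (37, 2), (39, 12), (39, 13), (39, 6), (40, 7)}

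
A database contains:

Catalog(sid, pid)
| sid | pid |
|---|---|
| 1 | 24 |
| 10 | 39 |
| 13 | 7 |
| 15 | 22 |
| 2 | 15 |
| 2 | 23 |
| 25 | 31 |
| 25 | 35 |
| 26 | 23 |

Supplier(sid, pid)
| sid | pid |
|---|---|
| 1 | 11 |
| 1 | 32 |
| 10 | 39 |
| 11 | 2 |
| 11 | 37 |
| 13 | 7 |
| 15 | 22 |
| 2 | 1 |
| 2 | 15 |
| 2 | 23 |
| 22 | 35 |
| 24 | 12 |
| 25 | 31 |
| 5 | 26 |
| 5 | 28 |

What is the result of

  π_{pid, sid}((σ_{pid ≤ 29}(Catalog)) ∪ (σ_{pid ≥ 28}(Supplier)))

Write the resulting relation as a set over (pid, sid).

{(15, 2), (22, 15), (23, 2), (23, 26), (24, 1), (28, 5), (31, 25), (32, 1), (35, 22), (37, 11), (39, 10), (7, 13)}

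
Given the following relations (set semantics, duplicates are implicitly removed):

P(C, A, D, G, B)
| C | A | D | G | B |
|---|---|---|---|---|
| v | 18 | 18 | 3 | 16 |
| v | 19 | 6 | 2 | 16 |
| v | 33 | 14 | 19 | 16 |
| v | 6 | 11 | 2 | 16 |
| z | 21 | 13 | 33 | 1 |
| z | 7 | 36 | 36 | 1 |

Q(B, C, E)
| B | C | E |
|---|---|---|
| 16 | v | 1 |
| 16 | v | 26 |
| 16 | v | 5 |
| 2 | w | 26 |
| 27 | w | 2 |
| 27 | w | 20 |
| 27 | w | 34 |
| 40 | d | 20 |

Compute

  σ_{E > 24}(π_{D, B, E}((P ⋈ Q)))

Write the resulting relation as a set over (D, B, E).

Natural join on C, B: {(v, 18, 18, 3, 16, 1), (v, 18, 18, 3, 16, 26), (v, 18, 18, 3, 16, 5), (v, 19, 6, 2, 16, 1), (v, 19, 6, 2, 16, 26), (v, 19, 6, 2, 16, 5), (v, 33, 14, 19, 16, 1), (v, 33, 14, 19, 16, 26), (v, 33, 14, 19, 16, 5), (v, 6, 11, 2, 16, 1), (v, 6, 11, 2, 16, 26), (v, 6, 11, 2, 16, 5)}
Keep only column(s) D, B, E: {(11, 16, 1), (11, 16, 26), (11, 16, 5), (14, 16, 1), (14, 16, 26), (14, 16, 5), (18, 16, 1), (18, 16, 26), (18, 16, 5), (6, 16, 1), (6, 16, 26), (6, 16, 5)}
Apply σ_{E > 24}; surviving tuples: {(11, 16, 26), (14, 16, 26), (18, 16, 26), (6, 16, 26)}

{(11, 16, 26), (14, 16, 26), (18, 16, 26), (6, 16, 26)}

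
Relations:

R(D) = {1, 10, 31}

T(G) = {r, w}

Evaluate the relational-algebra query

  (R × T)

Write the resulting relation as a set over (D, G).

{(1, r), (1, w), (10, r), (10, w), (31, r), (31, w)}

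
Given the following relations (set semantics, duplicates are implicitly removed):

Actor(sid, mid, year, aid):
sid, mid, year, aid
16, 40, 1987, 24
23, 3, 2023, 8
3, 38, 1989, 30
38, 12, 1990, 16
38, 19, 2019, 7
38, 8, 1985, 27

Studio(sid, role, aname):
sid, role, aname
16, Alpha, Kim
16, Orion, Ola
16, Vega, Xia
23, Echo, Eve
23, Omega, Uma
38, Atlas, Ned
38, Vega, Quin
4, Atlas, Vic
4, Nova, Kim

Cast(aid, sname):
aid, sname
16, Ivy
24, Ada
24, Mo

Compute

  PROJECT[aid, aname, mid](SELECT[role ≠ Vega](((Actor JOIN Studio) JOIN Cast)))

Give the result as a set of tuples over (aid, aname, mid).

Natural join on sid: {(16, 40, 1987, 24, Alpha, Kim), (16, 40, 1987, 24, Orion, Ola), (16, 40, 1987, 24, Vega, Xia), (23, 3, 2023, 8, Echo, Eve), (23, 3, 2023, 8, Omega, Uma), (38, 12, 1990, 16, Atlas, Ned), (38, 12, 1990, 16, Vega, Quin), (38, 19, 2019, 7, Atlas, Ned), (38, 19, 2019, 7, Vega, Quin), (38, 8, 1985, 27, Atlas, Ned), (38, 8, 1985, 27, Vega, Quin)}
Natural join on aid: {(16, 40, 1987, 24, Alpha, Kim, Ada), (16, 40, 1987, 24, Alpha, Kim, Mo), (16, 40, 1987, 24, Orion, Ola, Ada), (16, 40, 1987, 24, Orion, Ola, Mo), (16, 40, 1987, 24, Vega, Xia, Ada), (16, 40, 1987, 24, Vega, Xia, Mo), (38, 12, 1990, 16, Atlas, Ned, Ivy), (38, 12, 1990, 16, Vega, Quin, Ivy)}
Selection role ≠ Vega: {(16, 40, 1987, 24, Alpha, Kim, Ada), (16, 40, 1987, 24, Alpha, Kim, Mo), (16, 40, 1987, 24, Orion, Ola, Ada), (16, 40, 1987, 24, Orion, Ola, Mo), (38, 12, 1990, 16, Atlas, Ned, Ivy)}
π[aid, aname, mid]: project onto (aid, aname, mid) (2 duplicate(s) eliminated) → {(16, Ned, 12), (24, Kim, 40), (24, Ola, 40)}

{(16, Ned, 12), (24, Kim, 40), (24, Ola, 40)}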